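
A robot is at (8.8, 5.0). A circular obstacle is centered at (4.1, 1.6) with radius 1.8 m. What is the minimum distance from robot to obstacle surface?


center_dist = sqrt((8.8-4.1)^2 + (5.0-1.6)^2)
= sqrt(22.09 + 11.56)
= 5.8009
min_dist = center_dist - radius = 5.8009 - 1.8 = 4.0009 m


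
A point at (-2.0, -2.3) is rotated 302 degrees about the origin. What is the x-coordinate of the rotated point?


x' = x*cos(theta) - y*sin(theta)
cos(302 deg) = 0.5299, sin(302 deg) = -0.848
x' = -2.0 * 0.5299 - -2.3 * -0.848
= -1.0598 - 1.9505
= -3.0103


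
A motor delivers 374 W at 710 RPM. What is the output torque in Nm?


omega = 710 * 2*pi/60 = 74.351 rad/s
tau = P / omega = 374 / 74.351
= 5.0302 Nm


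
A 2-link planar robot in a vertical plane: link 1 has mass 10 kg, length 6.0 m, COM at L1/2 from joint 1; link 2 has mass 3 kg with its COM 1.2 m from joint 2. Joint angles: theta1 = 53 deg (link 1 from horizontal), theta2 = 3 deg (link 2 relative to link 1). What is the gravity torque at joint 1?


Horizontal distance from joint 1 to link-1 COM:
  x_c1 = (L1/2)*cos(t1) = 3.0 * 0.6018 = 1.8054 m
Horizontal distance from joint 1 to link-2 COM:
  x_c2 = L1*cos(t1) + Lc2*cos(t1+t2)
       = 6.0*0.6018 + 1.2*0.5592 = 4.2819 m
tau1 = m1*g*x_c1 + m2*g*x_c2
     = 10*9.81*1.8054 + 3*9.81*4.2819
     = 177.1142 + 126.017
     = 303.1311 Nm


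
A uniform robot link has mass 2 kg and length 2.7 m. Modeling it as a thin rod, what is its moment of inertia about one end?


I = (1/3) * m * L^2
= (1/3) * 2 * 2.7^2
= 0.333333 * 2 * 7.29
= 4.86 kg*m^2


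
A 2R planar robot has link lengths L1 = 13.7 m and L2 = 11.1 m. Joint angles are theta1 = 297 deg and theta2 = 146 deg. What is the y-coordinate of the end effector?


Convert angles to radians: theta1 = 5.1836, theta2 = 2.5482
y = L1*sin(theta1) + L2*sin(theta1+theta2)
y = -12.2068 + 11.0173
y = -1.1895


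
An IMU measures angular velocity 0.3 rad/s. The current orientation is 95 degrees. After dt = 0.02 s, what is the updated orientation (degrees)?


delta_theta = w * dt = 0.3 * 0.02 = 0.006 rad
= 0.3438 deg
theta_new = 95 + 0.3438 = 95.3438 deg


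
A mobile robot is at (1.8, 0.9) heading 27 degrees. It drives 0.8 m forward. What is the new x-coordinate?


x_new = x0 + d*cos(theta)
= 1.8 + 0.8*cos(27)
= 1.8 + 0.7128
= 2.5128


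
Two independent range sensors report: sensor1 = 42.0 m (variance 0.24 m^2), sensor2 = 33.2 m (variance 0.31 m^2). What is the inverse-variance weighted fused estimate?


w1 = (1/var1) / (1/var1 + 1/var2)
   = 4.1667 / (4.1667 + 3.2258) = 0.5636
w2 = 1 - w1 = 0.4364
fused = w1*s1 + w2*s2 = 23.6727 + 14.4873
= 38.16 m


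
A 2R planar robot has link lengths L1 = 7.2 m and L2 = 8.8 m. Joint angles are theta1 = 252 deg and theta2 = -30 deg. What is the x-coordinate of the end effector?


Convert angles to radians: theta1 = 4.3982, theta2 = -0.5236
x = L1*cos(theta1) + L2*cos(theta1+theta2)
x = -2.2249 + -6.5397
x = -8.7646


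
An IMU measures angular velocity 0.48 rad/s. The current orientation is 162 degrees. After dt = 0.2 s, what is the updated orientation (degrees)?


delta_theta = w * dt = 0.48 * 0.2 = 0.096 rad
= 5.5004 deg
theta_new = 162 + 5.5004 = 167.5004 deg


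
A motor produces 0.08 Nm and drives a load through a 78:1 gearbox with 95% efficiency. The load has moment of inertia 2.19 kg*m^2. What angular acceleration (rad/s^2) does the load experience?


tau_out = tau_motor * N * eta
= 0.08 * 78 * 0.95 = 5.928 Nm
alpha = tau_out / I = 5.928 / 2.19
= 2.7068 rad/s^2


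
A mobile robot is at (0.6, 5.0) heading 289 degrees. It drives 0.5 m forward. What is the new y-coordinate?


y_new = y0 + d*sin(theta)
= 5.0 + 0.5*sin(289)
= 5.0 + -0.4728
= 4.5272


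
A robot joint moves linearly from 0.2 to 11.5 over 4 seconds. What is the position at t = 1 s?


s = t/T = 1/4 = 0.25
p(t) = p0 + (pf-p0)*s
= 0.2 + (11.5 - 0.2) * 0.25
= 3.025


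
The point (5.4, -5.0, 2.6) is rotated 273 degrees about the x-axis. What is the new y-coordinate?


Rotation about x-axis: y' = y*cos(theta) - z*sin(theta)
= -5.0 * 0.0523 - 2.6 * -0.9986
= 2.3348


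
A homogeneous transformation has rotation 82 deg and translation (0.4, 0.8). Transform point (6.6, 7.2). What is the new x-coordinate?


x' = cos(theta)*px - sin(theta)*py + tx
= 0.1392*6.6 - 0.9903*7.2 + 0.4
= -5.8114


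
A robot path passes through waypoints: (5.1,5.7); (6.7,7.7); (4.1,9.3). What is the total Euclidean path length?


Segment lengths:
  seg1 = sqrt((1.6)^2 + (2.0)^2) = 2.5612
  seg2 = sqrt((-2.6)^2 + (1.6)^2) = 3.0529
Total = 5.6141


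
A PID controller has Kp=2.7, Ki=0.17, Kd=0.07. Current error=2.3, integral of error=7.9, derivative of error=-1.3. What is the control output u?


u = Kp*e + Ki*int(e) + Kd*de/dt
= 2.7*2.3 + 0.17*7.9 + 0.07*(-1.3)
= 6.21 + 1.343 + -0.091
= 7.462


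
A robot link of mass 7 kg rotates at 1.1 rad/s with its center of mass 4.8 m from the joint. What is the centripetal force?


F = m * omega^2 * r
= 7 * 1.1^2 * 4.8
= 7 * 1.21 * 4.8
= 40.656 N


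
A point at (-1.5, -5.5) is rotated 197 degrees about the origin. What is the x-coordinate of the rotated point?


x' = x*cos(theta) - y*sin(theta)
cos(197 deg) = -0.9563, sin(197 deg) = -0.2924
x' = -1.5 * -0.9563 - -5.5 * -0.2924
= 1.4345 - 1.608
= -0.1736


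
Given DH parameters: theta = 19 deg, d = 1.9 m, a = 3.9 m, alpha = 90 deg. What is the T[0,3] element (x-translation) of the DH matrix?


T[0,3] = a * cos(theta)
= 3.9 * cos(19 deg)
= 3.9 * 0.9455
= 3.6875


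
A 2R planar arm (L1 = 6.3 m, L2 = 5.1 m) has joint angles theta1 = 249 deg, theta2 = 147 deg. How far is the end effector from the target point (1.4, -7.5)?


End effector via forward kinematics:
x = L1*cos(t1) + L2*cos(t1+t2) = 1.8683
y = L1*sin(t1) + L2*sin(t1+t2) = -2.8839
Distance to target:
d = sqrt((1.4 - 1.8683)^2 + (-7.5 - -2.8839)^2)
= sqrt(0.2193 + 21.3088)
= 4.6398 m


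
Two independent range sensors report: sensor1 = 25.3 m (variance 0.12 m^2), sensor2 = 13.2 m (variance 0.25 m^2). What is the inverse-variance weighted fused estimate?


w1 = (1/var1) / (1/var1 + 1/var2)
   = 8.3333 / (8.3333 + 4.0) = 0.6757
w2 = 1 - w1 = 0.3243
fused = w1*s1 + w2*s2 = 17.0946 + 4.2811
= 21.3757 m


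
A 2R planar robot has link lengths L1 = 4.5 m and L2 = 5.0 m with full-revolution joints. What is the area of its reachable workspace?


r_max = L1 + L2 = 9.5 m
r_min = |L1 - L2| = 0.5 m
Area = pi*(r_max^2 - r_min^2)
= pi*(90.25 - 0.25)
= pi * 90.0
= 282.7433 m^2


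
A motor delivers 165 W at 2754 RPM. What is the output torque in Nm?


omega = 2754 * 2*pi/60 = 288.3982 rad/s
tau = P / omega = 165 / 288.3982
= 0.5721 Nm


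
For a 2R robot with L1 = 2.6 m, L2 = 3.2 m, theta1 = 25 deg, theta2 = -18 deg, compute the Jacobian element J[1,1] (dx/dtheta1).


J[1,1] = -L1*sin(t1) - L2*sin(t1+t2)
= -2.6*sin(25) - 3.2*sin(7)
= -1.4888


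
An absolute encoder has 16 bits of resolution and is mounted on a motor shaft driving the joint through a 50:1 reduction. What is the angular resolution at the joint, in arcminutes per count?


counts = 2^16 = 65536
effective counts at joint = 65536 * 50 = 3276800
resolution = 360*60 / 3276800
= 0.0066 arcmin/count


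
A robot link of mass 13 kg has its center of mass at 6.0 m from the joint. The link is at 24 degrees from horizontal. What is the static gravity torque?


tau = m*g*L*cos(angle)
= 13 * 9.81 * 6.0 * cos(24 deg)
= 13 * 9.81 * 6.0 * 0.9135
= 699.0267 Nm


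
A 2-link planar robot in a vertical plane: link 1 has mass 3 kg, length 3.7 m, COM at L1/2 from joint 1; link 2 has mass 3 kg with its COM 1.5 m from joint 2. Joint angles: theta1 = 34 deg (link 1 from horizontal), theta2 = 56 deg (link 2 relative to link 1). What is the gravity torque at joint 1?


Horizontal distance from joint 1 to link-1 COM:
  x_c1 = (L1/2)*cos(t1) = 1.85 * 0.829 = 1.5337 m
Horizontal distance from joint 1 to link-2 COM:
  x_c2 = L1*cos(t1) + Lc2*cos(t1+t2)
       = 3.7*0.829 + 1.5*0.0 = 3.0674 m
tau1 = m1*g*x_c1 + m2*g*x_c2
     = 3*9.81*1.5337 + 3*9.81*3.0674
     = 45.1374 + 90.2747
     = 135.4121 Nm


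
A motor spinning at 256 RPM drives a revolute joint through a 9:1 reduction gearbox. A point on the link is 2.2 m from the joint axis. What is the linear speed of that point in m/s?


omega_motor = 256 * 2*pi/60 = 26.8083 rad/s
omega_joint = omega_motor / 9 = 2.9787 rad/s
v = omega_joint * r = 2.9787 * 2.2
= 6.5531 m/s


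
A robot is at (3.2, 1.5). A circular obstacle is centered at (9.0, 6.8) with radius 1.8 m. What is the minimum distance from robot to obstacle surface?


center_dist = sqrt((3.2-9.0)^2 + (1.5-6.8)^2)
= sqrt(33.64 + 28.09)
= 7.8568
min_dist = center_dist - radius = 7.8568 - 1.8 = 6.0568 m


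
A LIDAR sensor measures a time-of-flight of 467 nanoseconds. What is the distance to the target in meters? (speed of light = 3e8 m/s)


tof = 467 ns = 4.67e-07 s
dist = c * tof / 2
= 3e8 * 4.67e-07 / 2
= 70.05 m


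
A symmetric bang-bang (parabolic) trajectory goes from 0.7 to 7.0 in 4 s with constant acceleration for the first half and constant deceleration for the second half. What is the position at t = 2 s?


Symmetric rest-to-rest: each phase covers (pf-p0)/2 in time T/2. 0.5*a*(T/2)^2 = (pf-p0)/2 => a = 4*(pf-p0)/T^2
a = 4*(7.0-0.7)/4^2 = 1.575
t = 2 is in the acceleration phase (t <= T/2).
p = p0 + 0.5*a*t^2 = 0.7 + 0.5*1.575*2^2
= 3.85


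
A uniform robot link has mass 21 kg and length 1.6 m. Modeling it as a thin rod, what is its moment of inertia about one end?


I = (1/3) * m * L^2
= (1/3) * 21 * 1.6^2
= 0.333333 * 21 * 2.56
= 17.92 kg*m^2


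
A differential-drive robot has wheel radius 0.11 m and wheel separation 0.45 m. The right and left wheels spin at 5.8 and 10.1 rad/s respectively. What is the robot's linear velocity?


vR = r*wR = 0.11*5.8 = 0.638 m/s
vL = r*wL = 0.11*10.1 = 1.111 m/s
v = (vR+vL)/2 = 0.8745 m/s
omega = (vR-vL)/L = -1.0511 rad/s
linear velocity = 0.8745 m/s


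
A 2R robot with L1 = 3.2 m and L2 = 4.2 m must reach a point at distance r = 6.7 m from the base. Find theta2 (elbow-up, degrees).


cos(theta2) = (r^2 - L1^2 - L2^2) / (2*L1*L2)
cos(theta2) = (44.89 - 10.24 - 17.64) / 26.88
cos(theta2) = 0.632812
theta2 = 50.7421 degrees


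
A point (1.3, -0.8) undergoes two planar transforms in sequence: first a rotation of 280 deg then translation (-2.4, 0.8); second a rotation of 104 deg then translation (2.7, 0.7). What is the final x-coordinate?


After transform 1:
x1 = cos(280)*1.3 - sin(280)*-0.8 + -2.4 = -2.9621
y1 = sin(280)*1.3 + cos(280)*-0.8 + 0.8 = -0.6192
After transform 2:
x2 = cos(104)*-2.9621 - sin(104)*-0.6192 + 2.7
= 4.0174


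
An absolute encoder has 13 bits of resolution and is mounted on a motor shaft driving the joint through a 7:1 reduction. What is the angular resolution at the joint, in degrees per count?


counts = 2^13 = 8192
effective counts at joint = 8192 * 7 = 57344
resolution = 360 / 57344
= 0.0063 deg/count


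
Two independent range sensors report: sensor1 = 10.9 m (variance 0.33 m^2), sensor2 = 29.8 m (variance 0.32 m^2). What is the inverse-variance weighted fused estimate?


w1 = (1/var1) / (1/var1 + 1/var2)
   = 3.0303 / (3.0303 + 3.125) = 0.4923
w2 = 1 - w1 = 0.5077
fused = w1*s1 + w2*s2 = 5.3662 + 15.1292
= 20.4954 m


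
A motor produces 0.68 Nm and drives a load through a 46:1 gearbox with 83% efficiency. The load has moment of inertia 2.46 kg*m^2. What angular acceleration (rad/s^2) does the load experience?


tau_out = tau_motor * N * eta
= 0.68 * 46 * 0.83 = 25.9624 Nm
alpha = tau_out / I = 25.9624 / 2.46
= 10.5538 rad/s^2


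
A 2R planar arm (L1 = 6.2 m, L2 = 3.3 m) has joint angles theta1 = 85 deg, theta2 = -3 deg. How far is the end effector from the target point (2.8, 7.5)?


End effector via forward kinematics:
x = L1*cos(t1) + L2*cos(t1+t2) = 0.9996
y = L1*sin(t1) + L2*sin(t1+t2) = 9.4443
Distance to target:
d = sqrt((2.8 - 0.9996)^2 + (7.5 - 9.4443)^2)
= sqrt(3.2413 + 3.7803)
= 2.6498 m


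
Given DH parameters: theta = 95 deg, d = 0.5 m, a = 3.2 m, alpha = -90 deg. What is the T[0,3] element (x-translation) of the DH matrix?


T[0,3] = a * cos(theta)
= 3.2 * cos(95 deg)
= 3.2 * -0.0872
= -0.2789


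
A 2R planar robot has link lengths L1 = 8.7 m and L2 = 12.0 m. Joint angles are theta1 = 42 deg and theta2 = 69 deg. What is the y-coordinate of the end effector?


Convert angles to radians: theta1 = 0.733, theta2 = 1.2043
y = L1*sin(theta1) + L2*sin(theta1+theta2)
y = 5.8214 + 11.203
y = 17.0244


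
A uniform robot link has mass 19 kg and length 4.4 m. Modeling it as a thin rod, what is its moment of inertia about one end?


I = (1/3) * m * L^2
= (1/3) * 19 * 4.4^2
= 0.333333 * 19 * 19.36
= 122.6133 kg*m^2


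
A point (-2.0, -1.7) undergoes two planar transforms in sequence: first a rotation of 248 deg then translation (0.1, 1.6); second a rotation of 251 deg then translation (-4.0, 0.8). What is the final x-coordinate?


After transform 1:
x1 = cos(248)*-2.0 - sin(248)*-1.7 + 0.1 = -0.727
y1 = sin(248)*-2.0 + cos(248)*-1.7 + 1.6 = 4.0912
After transform 2:
x2 = cos(251)*-0.727 - sin(251)*4.0912 + -4.0
= 0.105


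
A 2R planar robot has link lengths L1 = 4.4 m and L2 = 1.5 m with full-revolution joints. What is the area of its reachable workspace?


r_max = L1 + L2 = 5.9 m
r_min = |L1 - L2| = 2.9 m
Area = pi*(r_max^2 - r_min^2)
= pi*(34.81 - 8.41)
= pi * 26.4
= 82.938 m^2


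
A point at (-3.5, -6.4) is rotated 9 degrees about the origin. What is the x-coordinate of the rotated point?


x' = x*cos(theta) - y*sin(theta)
cos(9 deg) = 0.9877, sin(9 deg) = 0.1564
x' = -3.5 * 0.9877 - -6.4 * 0.1564
= -3.4569 - -1.0012
= -2.4557


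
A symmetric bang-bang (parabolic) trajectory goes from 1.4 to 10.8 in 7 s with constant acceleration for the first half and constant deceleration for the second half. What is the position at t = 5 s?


Symmetric rest-to-rest: each phase covers (pf-p0)/2 in time T/2. 0.5*a*(T/2)^2 = (pf-p0)/2 => a = 4*(pf-p0)/T^2
a = 4*(10.8-1.4)/7^2 = 0.7673
t = 5 is in the deceleration phase (t > T/2).
p = pf - 0.5*a*(T-t)^2 = 10.8 - 0.5*0.7673*2^2
= 9.2653


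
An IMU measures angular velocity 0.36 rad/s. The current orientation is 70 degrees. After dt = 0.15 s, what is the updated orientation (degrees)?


delta_theta = w * dt = 0.36 * 0.15 = 0.054 rad
= 3.094 deg
theta_new = 70 + 3.094 = 73.094 deg


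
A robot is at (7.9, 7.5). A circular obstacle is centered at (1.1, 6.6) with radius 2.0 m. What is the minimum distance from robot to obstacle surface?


center_dist = sqrt((7.9-1.1)^2 + (7.5-6.6)^2)
= sqrt(46.24 + 0.81)
= 6.8593
min_dist = center_dist - radius = 6.8593 - 2.0 = 4.8593 m


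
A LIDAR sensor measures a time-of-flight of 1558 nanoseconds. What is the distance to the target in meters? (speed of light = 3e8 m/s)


tof = 1558 ns = 1.558e-06 s
dist = c * tof / 2
= 3e8 * 1.558e-06 / 2
= 233.7 m


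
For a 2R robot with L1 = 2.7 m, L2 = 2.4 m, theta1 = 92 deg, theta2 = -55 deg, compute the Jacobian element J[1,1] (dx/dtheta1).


J[1,1] = -L1*sin(t1) - L2*sin(t1+t2)
= -2.7*sin(92) - 2.4*sin(37)
= -4.1427


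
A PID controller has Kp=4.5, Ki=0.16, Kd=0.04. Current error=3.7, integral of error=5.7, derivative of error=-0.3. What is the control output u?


u = Kp*e + Ki*int(e) + Kd*de/dt
= 4.5*3.7 + 0.16*5.7 + 0.04*(-0.3)
= 16.65 + 0.912 + -0.012
= 17.55


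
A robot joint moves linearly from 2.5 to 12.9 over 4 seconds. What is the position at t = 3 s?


s = t/T = 3/4 = 0.75
p(t) = p0 + (pf-p0)*s
= 2.5 + (12.9 - 2.5) * 0.75
= 10.3


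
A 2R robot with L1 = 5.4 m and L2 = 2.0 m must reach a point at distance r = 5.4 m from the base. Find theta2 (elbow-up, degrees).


cos(theta2) = (r^2 - L1^2 - L2^2) / (2*L1*L2)
cos(theta2) = (29.16 - 29.16 - 4.0) / 21.6
cos(theta2) = -0.185185
theta2 = 100.6719 degrees


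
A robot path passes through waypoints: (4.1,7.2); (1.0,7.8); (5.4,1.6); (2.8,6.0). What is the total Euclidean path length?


Segment lengths:
  seg1 = sqrt((-3.1)^2 + (0.6)^2) = 3.1575
  seg2 = sqrt((4.4)^2 + (-6.2)^2) = 7.6026
  seg3 = sqrt((-2.6)^2 + (4.4)^2) = 5.1108
Total = 15.8709


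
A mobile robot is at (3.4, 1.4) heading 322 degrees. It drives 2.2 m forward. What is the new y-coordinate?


y_new = y0 + d*sin(theta)
= 1.4 + 2.2*sin(322)
= 1.4 + -1.3545
= 0.0455


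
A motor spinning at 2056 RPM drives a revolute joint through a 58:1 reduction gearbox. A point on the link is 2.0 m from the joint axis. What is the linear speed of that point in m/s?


omega_motor = 2056 * 2*pi/60 = 215.3038 rad/s
omega_joint = omega_motor / 58 = 3.7121 rad/s
v = omega_joint * r = 3.7121 * 2.0
= 7.4243 m/s


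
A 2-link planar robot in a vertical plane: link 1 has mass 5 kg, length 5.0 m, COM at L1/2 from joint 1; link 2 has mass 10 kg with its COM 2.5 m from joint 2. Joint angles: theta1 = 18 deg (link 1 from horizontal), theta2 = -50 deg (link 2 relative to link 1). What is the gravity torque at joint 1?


Horizontal distance from joint 1 to link-1 COM:
  x_c1 = (L1/2)*cos(t1) = 2.5 * 0.9511 = 2.3776 m
Horizontal distance from joint 1 to link-2 COM:
  x_c2 = L1*cos(t1) + Lc2*cos(t1+t2)
       = 5.0*0.9511 + 2.5*0.848 = 6.8754 m
tau1 = m1*g*x_c1 + m2*g*x_c2
     = 5*9.81*2.3776 + 10*9.81*6.8754
     = 116.6233 + 674.477
     = 791.1003 Nm


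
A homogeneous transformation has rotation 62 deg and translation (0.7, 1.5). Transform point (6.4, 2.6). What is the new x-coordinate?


x' = cos(theta)*px - sin(theta)*py + tx
= 0.4695*6.4 - 0.8829*2.6 + 0.7
= 1.409


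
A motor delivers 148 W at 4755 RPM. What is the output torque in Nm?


omega = 4755 * 2*pi/60 = 497.9424 rad/s
tau = P / omega = 148 / 497.9424
= 0.2972 Nm


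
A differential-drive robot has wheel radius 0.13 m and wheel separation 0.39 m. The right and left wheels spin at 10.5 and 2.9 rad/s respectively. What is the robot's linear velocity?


vR = r*wR = 0.13*10.5 = 1.365 m/s
vL = r*wL = 0.13*2.9 = 0.377 m/s
v = (vR+vL)/2 = 0.871 m/s
omega = (vR-vL)/L = 2.5333 rad/s
linear velocity = 0.871 m/s


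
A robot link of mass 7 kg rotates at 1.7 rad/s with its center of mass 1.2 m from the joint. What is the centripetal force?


F = m * omega^2 * r
= 7 * 1.7^2 * 1.2
= 7 * 2.89 * 1.2
= 24.276 N


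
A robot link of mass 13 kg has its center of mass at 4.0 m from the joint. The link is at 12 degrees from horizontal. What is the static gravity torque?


tau = m*g*L*cos(angle)
= 13 * 9.81 * 4.0 * cos(12 deg)
= 13 * 9.81 * 4.0 * 0.9781
= 498.9727 Nm


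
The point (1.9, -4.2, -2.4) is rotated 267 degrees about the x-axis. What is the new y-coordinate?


Rotation about x-axis: y' = y*cos(theta) - z*sin(theta)
= -4.2 * -0.0523 - -2.4 * -0.9986
= -2.1769


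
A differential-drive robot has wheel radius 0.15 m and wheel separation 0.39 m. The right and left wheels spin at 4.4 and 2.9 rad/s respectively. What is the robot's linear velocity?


vR = r*wR = 0.15*4.4 = 0.66 m/s
vL = r*wL = 0.15*2.9 = 0.435 m/s
v = (vR+vL)/2 = 0.5475 m/s
omega = (vR-vL)/L = 0.5769 rad/s
linear velocity = 0.5475 m/s


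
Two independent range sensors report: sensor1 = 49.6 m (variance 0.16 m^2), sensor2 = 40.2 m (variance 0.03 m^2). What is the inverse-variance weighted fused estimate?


w1 = (1/var1) / (1/var1 + 1/var2)
   = 6.25 / (6.25 + 33.3333) = 0.1579
w2 = 1 - w1 = 0.8421
fused = w1*s1 + w2*s2 = 7.8316 + 33.8526
= 41.6842 m


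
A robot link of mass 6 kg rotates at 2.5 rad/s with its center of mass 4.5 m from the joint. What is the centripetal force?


F = m * omega^2 * r
= 6 * 2.5^2 * 4.5
= 6 * 6.25 * 4.5
= 168.75 N


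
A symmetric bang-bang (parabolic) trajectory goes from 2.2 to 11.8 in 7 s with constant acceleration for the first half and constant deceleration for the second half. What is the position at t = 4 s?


Symmetric rest-to-rest: each phase covers (pf-p0)/2 in time T/2. 0.5*a*(T/2)^2 = (pf-p0)/2 => a = 4*(pf-p0)/T^2
a = 4*(11.8-2.2)/7^2 = 0.7837
t = 4 is in the deceleration phase (t > T/2).
p = pf - 0.5*a*(T-t)^2 = 11.8 - 0.5*0.7837*3^2
= 8.2735


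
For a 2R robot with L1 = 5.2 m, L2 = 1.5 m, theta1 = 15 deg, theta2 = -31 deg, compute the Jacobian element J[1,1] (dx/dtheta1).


J[1,1] = -L1*sin(t1) - L2*sin(t1+t2)
= -5.2*sin(15) - 1.5*sin(-16)
= -0.9324


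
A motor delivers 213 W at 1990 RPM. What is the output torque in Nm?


omega = 1990 * 2*pi/60 = 208.3923 rad/s
tau = P / omega = 213 / 208.3923
= 1.0221 Nm


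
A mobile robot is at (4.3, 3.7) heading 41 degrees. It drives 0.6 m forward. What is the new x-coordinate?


x_new = x0 + d*cos(theta)
= 4.3 + 0.6*cos(41)
= 4.3 + 0.4528
= 4.7528


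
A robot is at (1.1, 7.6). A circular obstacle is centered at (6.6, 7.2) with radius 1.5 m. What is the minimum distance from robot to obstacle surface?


center_dist = sqrt((1.1-6.6)^2 + (7.6-7.2)^2)
= sqrt(30.25 + 0.16)
= 5.5145
min_dist = center_dist - radius = 5.5145 - 1.5 = 4.0145 m


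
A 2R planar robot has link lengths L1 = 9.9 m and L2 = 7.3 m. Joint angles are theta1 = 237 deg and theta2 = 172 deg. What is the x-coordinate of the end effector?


Convert angles to radians: theta1 = 4.1364, theta2 = 3.002
x = L1*cos(theta1) + L2*cos(theta1+theta2)
x = -5.3919 + 4.7892
x = -0.6027


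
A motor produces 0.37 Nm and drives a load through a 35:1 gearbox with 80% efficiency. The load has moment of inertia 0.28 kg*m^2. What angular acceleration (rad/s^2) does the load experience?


tau_out = tau_motor * N * eta
= 0.37 * 35 * 0.8 = 10.36 Nm
alpha = tau_out / I = 10.36 / 0.28
= 37.0 rad/s^2


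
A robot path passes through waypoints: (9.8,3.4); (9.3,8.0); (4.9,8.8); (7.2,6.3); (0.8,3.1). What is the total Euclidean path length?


Segment lengths:
  seg1 = sqrt((-0.5)^2 + (4.6)^2) = 4.6271
  seg2 = sqrt((-4.4)^2 + (0.8)^2) = 4.4721
  seg3 = sqrt((2.3)^2 + (-2.5)^2) = 3.3971
  seg4 = sqrt((-6.4)^2 + (-3.2)^2) = 7.1554
Total = 19.6517


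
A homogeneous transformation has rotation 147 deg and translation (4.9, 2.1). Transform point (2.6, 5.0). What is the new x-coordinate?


x' = cos(theta)*px - sin(theta)*py + tx
= -0.8387*2.6 - 0.5446*5.0 + 4.9
= -0.0037


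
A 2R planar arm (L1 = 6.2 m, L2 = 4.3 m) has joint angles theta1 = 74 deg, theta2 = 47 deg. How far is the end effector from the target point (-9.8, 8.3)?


End effector via forward kinematics:
x = L1*cos(t1) + L2*cos(t1+t2) = -0.5057
y = L1*sin(t1) + L2*sin(t1+t2) = 9.6456
Distance to target:
d = sqrt((-9.8 - -0.5057)^2 + (8.3 - 9.6456)^2)
= sqrt(86.3838 + 1.8108)
= 9.3912 m


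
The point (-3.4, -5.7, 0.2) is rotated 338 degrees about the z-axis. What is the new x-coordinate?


Rotation about z-axis: x' = x*cos(theta) - y*sin(theta)
= -3.4 * 0.9272 - -5.7 * -0.3746
= -5.2877


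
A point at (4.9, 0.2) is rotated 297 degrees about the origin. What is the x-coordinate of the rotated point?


x' = x*cos(theta) - y*sin(theta)
cos(297 deg) = 0.454, sin(297 deg) = -0.891
x' = 4.9 * 0.454 - 0.2 * -0.891
= 2.2246 - -0.1782
= 2.4028


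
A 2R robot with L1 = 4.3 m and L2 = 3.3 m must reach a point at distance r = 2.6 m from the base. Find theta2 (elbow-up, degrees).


cos(theta2) = (r^2 - L1^2 - L2^2) / (2*L1*L2)
cos(theta2) = (6.76 - 18.49 - 10.89) / 28.38
cos(theta2) = -0.79704
theta2 = 142.8484 degrees


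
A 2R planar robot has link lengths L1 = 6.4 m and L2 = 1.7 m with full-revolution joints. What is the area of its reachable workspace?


r_max = L1 + L2 = 8.1 m
r_min = |L1 - L2| = 4.7 m
Area = pi*(r_max^2 - r_min^2)
= pi*(65.61 - 22.09)
= pi * 43.52
= 136.7221 m^2


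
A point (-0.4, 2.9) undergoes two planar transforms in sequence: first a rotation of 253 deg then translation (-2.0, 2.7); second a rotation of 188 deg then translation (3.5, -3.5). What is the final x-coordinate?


After transform 1:
x1 = cos(253)*-0.4 - sin(253)*2.9 + -2.0 = 0.8902
y1 = sin(253)*-0.4 + cos(253)*2.9 + 2.7 = 2.2346
After transform 2:
x2 = cos(188)*0.8902 - sin(188)*2.2346 + 3.5
= 2.9294


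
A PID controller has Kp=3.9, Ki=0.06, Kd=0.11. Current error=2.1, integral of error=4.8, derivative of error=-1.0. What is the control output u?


u = Kp*e + Ki*int(e) + Kd*de/dt
= 3.9*2.1 + 0.06*4.8 + 0.11*(-1.0)
= 8.19 + 0.288 + -0.11
= 8.368


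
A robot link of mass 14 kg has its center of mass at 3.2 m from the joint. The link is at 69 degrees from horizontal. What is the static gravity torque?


tau = m*g*L*cos(angle)
= 14 * 9.81 * 3.2 * cos(69 deg)
= 14 * 9.81 * 3.2 * 0.3584
= 157.4984 Nm


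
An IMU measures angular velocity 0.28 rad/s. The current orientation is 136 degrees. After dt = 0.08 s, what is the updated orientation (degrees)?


delta_theta = w * dt = 0.28 * 0.08 = 0.0224 rad
= 1.2834 deg
theta_new = 136 + 1.2834 = 137.2834 deg


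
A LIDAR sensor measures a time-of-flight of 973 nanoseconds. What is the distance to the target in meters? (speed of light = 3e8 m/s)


tof = 973 ns = 9.73e-07 s
dist = c * tof / 2
= 3e8 * 9.73e-07 / 2
= 145.95 m


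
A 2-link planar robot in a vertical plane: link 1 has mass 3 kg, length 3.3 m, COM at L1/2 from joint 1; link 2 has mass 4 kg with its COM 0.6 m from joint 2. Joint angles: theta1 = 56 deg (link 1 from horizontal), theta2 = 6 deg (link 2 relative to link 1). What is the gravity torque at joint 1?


Horizontal distance from joint 1 to link-1 COM:
  x_c1 = (L1/2)*cos(t1) = 1.65 * 0.5592 = 0.9227 m
Horizontal distance from joint 1 to link-2 COM:
  x_c2 = L1*cos(t1) + Lc2*cos(t1+t2)
       = 3.3*0.5592 + 0.6*0.4695 = 2.127 m
tau1 = m1*g*x_c1 + m2*g*x_c2
     = 3*9.81*0.9227 + 4*9.81*2.127
     = 27.1541 + 83.4642
     = 110.6184 Nm


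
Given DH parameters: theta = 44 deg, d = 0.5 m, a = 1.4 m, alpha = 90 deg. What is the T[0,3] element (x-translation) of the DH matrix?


T[0,3] = a * cos(theta)
= 1.4 * cos(44 deg)
= 1.4 * 0.7193
= 1.0071


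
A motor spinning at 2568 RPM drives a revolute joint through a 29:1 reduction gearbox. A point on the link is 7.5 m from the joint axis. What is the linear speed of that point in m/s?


omega_motor = 2568 * 2*pi/60 = 268.9203 rad/s
omega_joint = omega_motor / 29 = 9.2731 rad/s
v = omega_joint * r = 9.2731 * 7.5
= 69.5484 m/s


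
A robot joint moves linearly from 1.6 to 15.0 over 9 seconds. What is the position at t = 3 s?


s = t/T = 3/9 = 0.3333
p(t) = p0 + (pf-p0)*s
= 1.6 + (15.0 - 1.6) * 0.3333
= 6.0667


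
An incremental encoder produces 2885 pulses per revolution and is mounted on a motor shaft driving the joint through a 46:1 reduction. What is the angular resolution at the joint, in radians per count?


counts per rev = 2885
effective counts at joint = 2885 * 46 = 132710
resolution = 2*pi / 132710
= 4.7345e-05 rad/count


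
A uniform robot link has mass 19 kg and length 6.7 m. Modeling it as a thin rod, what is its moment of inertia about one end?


I = (1/3) * m * L^2
= (1/3) * 19 * 6.7^2
= 0.333333 * 19 * 44.89
= 284.3033 kg*m^2


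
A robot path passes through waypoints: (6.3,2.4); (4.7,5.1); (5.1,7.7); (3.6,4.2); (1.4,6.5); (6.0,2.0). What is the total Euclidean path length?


Segment lengths:
  seg1 = sqrt((-1.6)^2 + (2.7)^2) = 3.1385
  seg2 = sqrt((0.4)^2 + (2.6)^2) = 2.6306
  seg3 = sqrt((-1.5)^2 + (-3.5)^2) = 3.8079
  seg4 = sqrt((-2.2)^2 + (2.3)^2) = 3.1828
  seg5 = sqrt((4.6)^2 + (-4.5)^2) = 6.4351
Total = 19.1948


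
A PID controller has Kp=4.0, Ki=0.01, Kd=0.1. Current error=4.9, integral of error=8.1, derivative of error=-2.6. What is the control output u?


u = Kp*e + Ki*int(e) + Kd*de/dt
= 4.0*4.9 + 0.01*8.1 + 0.1*(-2.6)
= 19.6 + 0.081 + -0.26
= 19.421


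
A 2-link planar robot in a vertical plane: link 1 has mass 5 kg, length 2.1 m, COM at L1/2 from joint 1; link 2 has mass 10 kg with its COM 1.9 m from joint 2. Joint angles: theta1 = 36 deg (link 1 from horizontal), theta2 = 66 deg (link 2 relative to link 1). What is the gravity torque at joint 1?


Horizontal distance from joint 1 to link-1 COM:
  x_c1 = (L1/2)*cos(t1) = 1.05 * 0.809 = 0.8495 m
Horizontal distance from joint 1 to link-2 COM:
  x_c2 = L1*cos(t1) + Lc2*cos(t1+t2)
       = 2.1*0.809 + 1.9*-0.2079 = 1.3039 m
tau1 = m1*g*x_c1 + m2*g*x_c2
     = 5*9.81*0.8495 + 10*9.81*1.3039
     = 41.6664 + 127.9129
     = 169.5793 Nm


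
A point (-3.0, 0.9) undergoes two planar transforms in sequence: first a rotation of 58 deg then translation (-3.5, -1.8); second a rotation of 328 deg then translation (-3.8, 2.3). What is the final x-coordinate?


After transform 1:
x1 = cos(58)*-3.0 - sin(58)*0.9 + -3.5 = -5.853
y1 = sin(58)*-3.0 + cos(58)*0.9 + -1.8 = -3.8672
After transform 2:
x2 = cos(328)*-5.853 - sin(328)*-3.8672 + -3.8
= -10.8129


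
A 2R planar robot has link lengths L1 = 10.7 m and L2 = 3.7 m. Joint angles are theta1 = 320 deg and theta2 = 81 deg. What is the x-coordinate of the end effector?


Convert angles to radians: theta1 = 5.5851, theta2 = 1.4137
x = L1*cos(theta1) + L2*cos(theta1+theta2)
x = 8.1967 + 2.7924
x = 10.9891


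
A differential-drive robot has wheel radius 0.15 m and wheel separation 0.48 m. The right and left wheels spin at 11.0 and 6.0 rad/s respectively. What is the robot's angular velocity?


vR = r*wR = 0.15*11.0 = 1.65 m/s
vL = r*wL = 0.15*6.0 = 0.9 m/s
v = (vR+vL)/2 = 1.275 m/s
omega = (vR-vL)/L = 1.5625 rad/s
angular velocity = 1.5625 rad/s


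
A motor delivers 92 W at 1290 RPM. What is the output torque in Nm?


omega = 1290 * 2*pi/60 = 135.0885 rad/s
tau = P / omega = 92 / 135.0885
= 0.681 Nm


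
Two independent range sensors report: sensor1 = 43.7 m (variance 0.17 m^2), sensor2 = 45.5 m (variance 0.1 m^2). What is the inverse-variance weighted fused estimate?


w1 = (1/var1) / (1/var1 + 1/var2)
   = 5.8824 / (5.8824 + 10.0) = 0.3704
w2 = 1 - w1 = 0.6296
fused = w1*s1 + w2*s2 = 16.1852 + 28.6481
= 44.8333 m


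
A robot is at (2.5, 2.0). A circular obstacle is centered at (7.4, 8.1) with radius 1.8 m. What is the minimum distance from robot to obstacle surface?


center_dist = sqrt((2.5-7.4)^2 + (2.0-8.1)^2)
= sqrt(24.01 + 37.21)
= 7.8243
min_dist = center_dist - radius = 7.8243 - 1.8 = 6.0243 m


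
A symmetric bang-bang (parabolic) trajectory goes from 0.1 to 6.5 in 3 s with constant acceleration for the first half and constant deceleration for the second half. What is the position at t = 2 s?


Symmetric rest-to-rest: each phase covers (pf-p0)/2 in time T/2. 0.5*a*(T/2)^2 = (pf-p0)/2 => a = 4*(pf-p0)/T^2
a = 4*(6.5-0.1)/3^2 = 2.8444
t = 2 is in the deceleration phase (t > T/2).
p = pf - 0.5*a*(T-t)^2 = 6.5 - 0.5*2.8444*1^2
= 5.0778


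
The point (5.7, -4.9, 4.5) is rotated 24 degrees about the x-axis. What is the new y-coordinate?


Rotation about x-axis: y' = y*cos(theta) - z*sin(theta)
= -4.9 * 0.9135 - 4.5 * 0.4067
= -6.3067


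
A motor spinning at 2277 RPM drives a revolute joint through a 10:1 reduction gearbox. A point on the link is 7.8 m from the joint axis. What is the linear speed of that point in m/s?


omega_motor = 2277 * 2*pi/60 = 238.4469 rad/s
omega_joint = omega_motor / 10 = 23.8447 rad/s
v = omega_joint * r = 23.8447 * 7.8
= 185.9886 m/s


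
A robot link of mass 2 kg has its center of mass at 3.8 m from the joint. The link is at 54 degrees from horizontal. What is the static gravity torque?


tau = m*g*L*cos(angle)
= 2 * 9.81 * 3.8 * cos(54 deg)
= 2 * 9.81 * 3.8 * 0.5878
= 43.8229 Nm


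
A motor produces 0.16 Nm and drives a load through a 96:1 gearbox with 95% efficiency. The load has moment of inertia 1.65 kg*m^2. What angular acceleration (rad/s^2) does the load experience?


tau_out = tau_motor * N * eta
= 0.16 * 96 * 0.95 = 14.592 Nm
alpha = tau_out / I = 14.592 / 1.65
= 8.8436 rad/s^2


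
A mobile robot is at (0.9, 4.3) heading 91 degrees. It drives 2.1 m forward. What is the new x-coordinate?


x_new = x0 + d*cos(theta)
= 0.9 + 2.1*cos(91)
= 0.9 + -0.0367
= 0.8633


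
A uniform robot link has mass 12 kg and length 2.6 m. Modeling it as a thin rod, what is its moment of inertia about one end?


I = (1/3) * m * L^2
= (1/3) * 12 * 2.6^2
= 0.333333 * 12 * 6.76
= 27.04 kg*m^2


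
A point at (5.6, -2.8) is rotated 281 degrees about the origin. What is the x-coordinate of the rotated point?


x' = x*cos(theta) - y*sin(theta)
cos(281 deg) = 0.1908, sin(281 deg) = -0.9816
x' = 5.6 * 0.1908 - -2.8 * -0.9816
= 1.0685 - 2.7486
= -1.68


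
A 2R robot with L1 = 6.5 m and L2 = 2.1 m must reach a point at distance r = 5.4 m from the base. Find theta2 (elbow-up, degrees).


cos(theta2) = (r^2 - L1^2 - L2^2) / (2*L1*L2)
cos(theta2) = (29.16 - 42.25 - 4.41) / 27.3
cos(theta2) = -0.641026
theta2 = 129.8683 degrees


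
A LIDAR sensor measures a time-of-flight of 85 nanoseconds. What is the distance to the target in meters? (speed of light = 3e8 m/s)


tof = 85 ns = 8.5e-08 s
dist = c * tof / 2
= 3e8 * 8.5e-08 / 2
= 12.75 m


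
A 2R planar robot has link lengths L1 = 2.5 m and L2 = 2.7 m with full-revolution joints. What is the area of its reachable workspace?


r_max = L1 + L2 = 5.2 m
r_min = |L1 - L2| = 0.2 m
Area = pi*(r_max^2 - r_min^2)
= pi*(27.04 - 0.04)
= pi * 27.0
= 84.823 m^2


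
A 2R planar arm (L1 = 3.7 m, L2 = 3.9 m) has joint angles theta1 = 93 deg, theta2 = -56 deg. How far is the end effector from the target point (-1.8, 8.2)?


End effector via forward kinematics:
x = L1*cos(t1) + L2*cos(t1+t2) = 2.921
y = L1*sin(t1) + L2*sin(t1+t2) = 6.042
Distance to target:
d = sqrt((-1.8 - 2.921)^2 + (8.2 - 6.042)^2)
= sqrt(22.2882 + 4.6569)
= 5.1909 m


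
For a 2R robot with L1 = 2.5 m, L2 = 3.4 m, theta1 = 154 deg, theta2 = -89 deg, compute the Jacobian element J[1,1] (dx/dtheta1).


J[1,1] = -L1*sin(t1) - L2*sin(t1+t2)
= -2.5*sin(154) - 3.4*sin(65)
= -4.1774


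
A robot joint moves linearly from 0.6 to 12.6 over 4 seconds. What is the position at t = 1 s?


s = t/T = 1/4 = 0.25
p(t) = p0 + (pf-p0)*s
= 0.6 + (12.6 - 0.6) * 0.25
= 3.6


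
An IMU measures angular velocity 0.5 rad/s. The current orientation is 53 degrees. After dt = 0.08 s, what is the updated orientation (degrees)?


delta_theta = w * dt = 0.5 * 0.08 = 0.04 rad
= 2.2918 deg
theta_new = 53 + 2.2918 = 55.2918 deg


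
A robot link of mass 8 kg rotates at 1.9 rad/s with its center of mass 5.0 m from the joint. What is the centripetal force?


F = m * omega^2 * r
= 8 * 1.9^2 * 5.0
= 8 * 3.61 * 5.0
= 144.4 N


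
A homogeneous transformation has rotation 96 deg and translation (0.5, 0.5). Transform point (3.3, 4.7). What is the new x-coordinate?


x' = cos(theta)*px - sin(theta)*py + tx
= -0.1045*3.3 - 0.9945*4.7 + 0.5
= -4.5192


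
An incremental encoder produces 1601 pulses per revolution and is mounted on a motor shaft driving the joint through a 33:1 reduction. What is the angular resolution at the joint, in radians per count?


counts per rev = 1601
effective counts at joint = 1601 * 33 = 52833
resolution = 2*pi / 52833
= 1.1893e-04 rad/count


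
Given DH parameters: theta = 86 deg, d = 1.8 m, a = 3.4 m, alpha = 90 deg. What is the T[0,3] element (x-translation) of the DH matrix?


T[0,3] = a * cos(theta)
= 3.4 * cos(86 deg)
= 3.4 * 0.0698
= 0.2372


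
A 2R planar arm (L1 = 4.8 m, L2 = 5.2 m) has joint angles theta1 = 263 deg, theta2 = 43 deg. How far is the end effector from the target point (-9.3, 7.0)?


End effector via forward kinematics:
x = L1*cos(t1) + L2*cos(t1+t2) = 2.4715
y = L1*sin(t1) + L2*sin(t1+t2) = -8.9711
Distance to target:
d = sqrt((-9.3 - 2.4715)^2 + (7.0 - -8.9711)^2)
= sqrt(138.5685 + 255.0764)
= 19.8405 m


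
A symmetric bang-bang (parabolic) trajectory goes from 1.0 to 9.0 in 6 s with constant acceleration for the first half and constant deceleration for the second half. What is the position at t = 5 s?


Symmetric rest-to-rest: each phase covers (pf-p0)/2 in time T/2. 0.5*a*(T/2)^2 = (pf-p0)/2 => a = 4*(pf-p0)/T^2
a = 4*(9.0-1.0)/6^2 = 0.8889
t = 5 is in the deceleration phase (t > T/2).
p = pf - 0.5*a*(T-t)^2 = 9.0 - 0.5*0.8889*1^2
= 8.5556


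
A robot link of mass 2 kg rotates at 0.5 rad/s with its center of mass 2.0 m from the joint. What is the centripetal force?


F = m * omega^2 * r
= 2 * 0.5^2 * 2.0
= 2 * 0.25 * 2.0
= 1.0 N


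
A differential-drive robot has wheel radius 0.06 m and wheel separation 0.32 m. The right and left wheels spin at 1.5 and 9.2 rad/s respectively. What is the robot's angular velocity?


vR = r*wR = 0.06*1.5 = 0.09 m/s
vL = r*wL = 0.06*9.2 = 0.552 m/s
v = (vR+vL)/2 = 0.321 m/s
omega = (vR-vL)/L = -1.4437 rad/s
angular velocity = -1.4437 rad/s


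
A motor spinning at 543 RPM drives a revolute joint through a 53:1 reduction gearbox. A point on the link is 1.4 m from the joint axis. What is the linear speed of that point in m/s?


omega_motor = 543 * 2*pi/60 = 56.8628 rad/s
omega_joint = omega_motor / 53 = 1.0729 rad/s
v = omega_joint * r = 1.0729 * 1.4
= 1.502 m/s


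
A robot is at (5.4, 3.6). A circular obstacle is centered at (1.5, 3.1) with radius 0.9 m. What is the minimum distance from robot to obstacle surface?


center_dist = sqrt((5.4-1.5)^2 + (3.6-3.1)^2)
= sqrt(15.21 + 0.25)
= 3.9319
min_dist = center_dist - radius = 3.9319 - 0.9 = 3.0319 m


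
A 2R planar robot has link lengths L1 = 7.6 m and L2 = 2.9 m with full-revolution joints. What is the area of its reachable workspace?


r_max = L1 + L2 = 10.5 m
r_min = |L1 - L2| = 4.7 m
Area = pi*(r_max^2 - r_min^2)
= pi*(110.25 - 22.09)
= pi * 88.16
= 276.9628 m^2


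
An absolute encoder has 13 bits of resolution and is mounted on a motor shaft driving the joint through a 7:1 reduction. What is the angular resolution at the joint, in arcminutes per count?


counts = 2^13 = 8192
effective counts at joint = 8192 * 7 = 57344
resolution = 360*60 / 57344
= 0.3767 arcmin/count


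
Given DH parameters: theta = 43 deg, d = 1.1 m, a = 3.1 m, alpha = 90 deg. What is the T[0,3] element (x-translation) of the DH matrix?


T[0,3] = a * cos(theta)
= 3.1 * cos(43 deg)
= 3.1 * 0.7314
= 2.2672


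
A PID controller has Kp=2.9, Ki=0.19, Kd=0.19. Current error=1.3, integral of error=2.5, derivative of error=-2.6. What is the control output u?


u = Kp*e + Ki*int(e) + Kd*de/dt
= 2.9*1.3 + 0.19*2.5 + 0.19*(-2.6)
= 3.77 + 0.475 + -0.494
= 3.751


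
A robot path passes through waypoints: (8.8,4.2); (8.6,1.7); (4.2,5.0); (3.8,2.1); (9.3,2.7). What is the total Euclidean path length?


Segment lengths:
  seg1 = sqrt((-0.2)^2 + (-2.5)^2) = 2.508
  seg2 = sqrt((-4.4)^2 + (3.3)^2) = 5.5
  seg3 = sqrt((-0.4)^2 + (-2.9)^2) = 2.9275
  seg4 = sqrt((5.5)^2 + (0.6)^2) = 5.5326
Total = 16.4681


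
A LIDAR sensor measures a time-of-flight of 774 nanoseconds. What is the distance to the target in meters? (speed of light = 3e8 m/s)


tof = 774 ns = 7.74e-07 s
dist = c * tof / 2
= 3e8 * 7.74e-07 / 2
= 116.1 m


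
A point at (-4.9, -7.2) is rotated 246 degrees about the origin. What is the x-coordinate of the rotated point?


x' = x*cos(theta) - y*sin(theta)
cos(246 deg) = -0.4067, sin(246 deg) = -0.9135
x' = -4.9 * -0.4067 - -7.2 * -0.9135
= 1.993 - 6.5775
= -4.5845


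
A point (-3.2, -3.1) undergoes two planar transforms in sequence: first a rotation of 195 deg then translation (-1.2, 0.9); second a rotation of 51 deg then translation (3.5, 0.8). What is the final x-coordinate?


After transform 1:
x1 = cos(195)*-3.2 - sin(195)*-3.1 + -1.2 = 1.0886
y1 = sin(195)*-3.2 + cos(195)*-3.1 + 0.9 = 4.7226
After transform 2:
x2 = cos(51)*1.0886 - sin(51)*4.7226 + 3.5
= 0.515


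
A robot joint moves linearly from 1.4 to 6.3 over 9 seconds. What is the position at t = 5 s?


s = t/T = 5/9 = 0.5556
p(t) = p0 + (pf-p0)*s
= 1.4 + (6.3 - 1.4) * 0.5556
= 4.1222


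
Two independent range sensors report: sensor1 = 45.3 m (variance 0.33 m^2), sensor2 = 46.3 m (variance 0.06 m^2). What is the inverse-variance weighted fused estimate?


w1 = (1/var1) / (1/var1 + 1/var2)
   = 3.0303 / (3.0303 + 16.6667) = 0.1538
w2 = 1 - w1 = 0.8462
fused = w1*s1 + w2*s2 = 6.9692 + 39.1769
= 46.1462 m
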